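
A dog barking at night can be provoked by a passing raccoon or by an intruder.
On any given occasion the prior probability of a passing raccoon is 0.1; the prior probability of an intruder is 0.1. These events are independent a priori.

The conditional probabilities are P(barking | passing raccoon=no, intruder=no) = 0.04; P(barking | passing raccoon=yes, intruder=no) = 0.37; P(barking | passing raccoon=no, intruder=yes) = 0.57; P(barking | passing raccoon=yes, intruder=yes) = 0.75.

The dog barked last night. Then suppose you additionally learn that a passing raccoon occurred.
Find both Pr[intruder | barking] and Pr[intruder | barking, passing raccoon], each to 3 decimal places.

Sum P(barking|·) weighted by the priors over the 4 (passing raccoon, intruder) configurations:
  P(barking) = 0.04*0.9*0.9 + 0.57*0.9*0.1 + 0.37*0.1*0.9 + 0.75*0.1*0.1
        = 0.032400 + 0.051300 + 0.033300 + 0.007500 = 0.124500
The terms with intruder present sum to 0.058800, so
  P(intruder | barking) = 0.058800 / 0.124500 ≈ 0.472

With the extra evidence:
P(barking | passing raccoon) = 0.37×0.9 + 0.75×0.1 = 0.333000 + 0.075000 = 0.408000
The intruder-present share is 0.75×0.1 = 0.075000.
So P(intruder | barking, passing raccoon) = 0.075000/0.408000 ≈ 0.184.
The drop from 0.472 to 0.184 is the explaining-away (discounting) effect.

Pr[intruder | barking] ≈ 0.472; Pr[intruder | barking, passing raccoon] ≈ 0.184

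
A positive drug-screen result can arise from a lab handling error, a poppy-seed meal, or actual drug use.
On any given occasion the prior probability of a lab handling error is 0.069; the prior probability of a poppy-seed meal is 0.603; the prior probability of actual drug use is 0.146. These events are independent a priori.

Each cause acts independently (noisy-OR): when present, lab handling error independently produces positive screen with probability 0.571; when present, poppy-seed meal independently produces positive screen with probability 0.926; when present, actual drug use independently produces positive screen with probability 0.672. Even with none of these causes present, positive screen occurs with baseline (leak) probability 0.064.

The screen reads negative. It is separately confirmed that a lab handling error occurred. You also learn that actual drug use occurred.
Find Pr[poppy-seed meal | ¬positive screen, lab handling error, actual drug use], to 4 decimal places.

Pr[poppy-seed meal | ¬positive screen, lab handling error, actual drug use] ≈ 0.1010

Under noisy-OR, P(positive screen | causes) = 1 − (1−0.064)·∏(1−qᵢ) over the active causes.
By total probability over both values of poppy-seed meal:
  P(¬positive screen | lab handling error, actual drug use) = 0.131706×0.397 + 0.009746×0.603
        = 0.052287 + 0.005877 = 0.058164
Configurations with poppy-seed meal contribute 0.005877, so
  P(poppy-seed meal | ¬positive screen, lab handling error, actual drug use) = 0.005877 / 0.058164 ≈ 0.1010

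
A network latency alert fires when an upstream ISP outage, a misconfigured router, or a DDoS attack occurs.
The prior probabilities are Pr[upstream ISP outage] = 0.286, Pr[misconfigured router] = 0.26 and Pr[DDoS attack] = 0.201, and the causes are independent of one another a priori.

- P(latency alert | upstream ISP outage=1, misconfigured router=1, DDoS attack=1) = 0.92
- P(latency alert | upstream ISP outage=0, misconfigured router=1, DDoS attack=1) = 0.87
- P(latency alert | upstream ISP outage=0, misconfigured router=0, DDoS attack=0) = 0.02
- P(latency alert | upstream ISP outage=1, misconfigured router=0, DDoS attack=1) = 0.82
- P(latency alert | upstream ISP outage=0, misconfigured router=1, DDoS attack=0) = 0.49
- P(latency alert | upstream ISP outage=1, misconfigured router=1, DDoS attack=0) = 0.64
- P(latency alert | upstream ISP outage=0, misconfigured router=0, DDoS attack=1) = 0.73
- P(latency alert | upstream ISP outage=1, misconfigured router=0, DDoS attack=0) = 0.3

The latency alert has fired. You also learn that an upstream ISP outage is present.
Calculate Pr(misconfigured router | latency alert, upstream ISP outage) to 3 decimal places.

Pr(misconfigured router | latency alert, upstream ISP outage) ≈ 0.377

Weight on misconfigured router=true, given the evidence: 0.132954 + 0.048079 = 0.181033
Normalizer over all consistent configurations: 0.3*0.74*0.799 + 0.82*0.74*0.201 + 0.64*0.26*0.799 + 0.92*0.26*0.201 = 0.480378
P(misconfigured router | latency alert, upstream ISP outage) = 0.181033/0.480378 ≈ 0.377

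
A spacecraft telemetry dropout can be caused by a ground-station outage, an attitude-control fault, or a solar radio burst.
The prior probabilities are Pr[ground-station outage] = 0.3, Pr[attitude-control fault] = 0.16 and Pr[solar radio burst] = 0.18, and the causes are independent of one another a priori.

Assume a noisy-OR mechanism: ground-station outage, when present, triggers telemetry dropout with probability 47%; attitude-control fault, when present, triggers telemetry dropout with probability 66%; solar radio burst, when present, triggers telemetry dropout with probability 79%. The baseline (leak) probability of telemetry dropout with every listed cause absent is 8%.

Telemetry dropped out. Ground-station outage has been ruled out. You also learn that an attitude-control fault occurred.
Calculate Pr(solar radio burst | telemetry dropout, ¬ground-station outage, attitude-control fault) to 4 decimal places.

Pr(solar radio burst | telemetry dropout, ¬ground-station outage, attitude-control fault) ≈ 0.2298

Under noisy-OR, P(telemetry dropout | causes) = 1 − (1−0.08)·∏(1−qᵢ) over the active causes.
For the numerator, keep only solar radio burst=true terms: 0.934312*0.18 = 0.168176
The normalizing constant is 0.6872*0.82 + 0.934312*0.18 = 0.731680
Posterior = 0.168176 / 0.731680 ≈ 0.2298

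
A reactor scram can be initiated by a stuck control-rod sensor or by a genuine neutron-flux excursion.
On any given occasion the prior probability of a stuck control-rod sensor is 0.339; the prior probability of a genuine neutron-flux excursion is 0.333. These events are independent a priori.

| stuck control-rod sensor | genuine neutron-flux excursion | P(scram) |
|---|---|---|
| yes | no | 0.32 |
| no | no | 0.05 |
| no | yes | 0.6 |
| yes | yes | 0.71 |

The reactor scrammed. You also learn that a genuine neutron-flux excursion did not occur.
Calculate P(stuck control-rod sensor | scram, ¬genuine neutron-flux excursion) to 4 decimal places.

P(scram | ¬genuine neutron-flux excursion) = 0.05·0.661 + 0.32·0.339 = 0.033050 + 0.108480 = 0.141530
Restricting to configurations with stuck control-rod sensor present: 0.32·0.339 = 0.108480.
P(stuck control-rod sensor | scram, ¬genuine neutron-flux excursion) = 0.108480 / 0.141530 ≈ 0.7665

P(stuck control-rod sensor | scram, ¬genuine neutron-flux excursion) ≈ 0.7665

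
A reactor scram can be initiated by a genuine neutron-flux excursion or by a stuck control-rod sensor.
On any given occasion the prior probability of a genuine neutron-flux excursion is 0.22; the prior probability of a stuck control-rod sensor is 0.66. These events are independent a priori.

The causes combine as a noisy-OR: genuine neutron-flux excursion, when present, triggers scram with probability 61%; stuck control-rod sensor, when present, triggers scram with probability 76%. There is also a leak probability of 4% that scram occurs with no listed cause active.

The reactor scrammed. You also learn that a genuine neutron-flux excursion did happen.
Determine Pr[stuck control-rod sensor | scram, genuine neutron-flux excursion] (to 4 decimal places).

Under noisy-OR, P(scram | causes) = 1 − (1−0.04)·∏(1−qᵢ) over the active causes.
P(scram | genuine neutron-flux excursion) = 0.6256·0.34 + 0.910144·0.66 = 0.212704 + 0.600695 = 0.813399
The stuck control-rod sensor-present share is 0.910144·0.66 = 0.600695.
P(stuck control-rod sensor | scram, genuine neutron-flux excursion) = 0.600695 / 0.813399 ≈ 0.7385

Pr[stuck control-rod sensor | scram, genuine neutron-flux excursion] ≈ 0.7385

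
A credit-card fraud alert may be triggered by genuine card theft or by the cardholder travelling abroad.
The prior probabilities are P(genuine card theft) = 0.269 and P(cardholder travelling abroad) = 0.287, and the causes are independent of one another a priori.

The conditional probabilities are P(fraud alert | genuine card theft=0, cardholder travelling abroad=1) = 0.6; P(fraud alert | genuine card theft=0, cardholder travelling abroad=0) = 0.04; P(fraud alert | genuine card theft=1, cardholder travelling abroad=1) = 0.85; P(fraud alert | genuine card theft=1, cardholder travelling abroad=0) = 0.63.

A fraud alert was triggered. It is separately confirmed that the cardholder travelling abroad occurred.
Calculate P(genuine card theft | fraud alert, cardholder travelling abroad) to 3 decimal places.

P(fraud alert | cardholder travelling abroad) = 0.6*0.731 + 0.85*0.269 = 0.438600 + 0.228650 = 0.667250
Restricting to configurations with genuine card theft present: 0.85*0.269 = 0.228650.
P(genuine card theft | fraud alert, cardholder travelling abroad) = 0.228650 / 0.667250 ≈ 0.343

P(genuine card theft | fraud alert, cardholder travelling abroad) ≈ 0.343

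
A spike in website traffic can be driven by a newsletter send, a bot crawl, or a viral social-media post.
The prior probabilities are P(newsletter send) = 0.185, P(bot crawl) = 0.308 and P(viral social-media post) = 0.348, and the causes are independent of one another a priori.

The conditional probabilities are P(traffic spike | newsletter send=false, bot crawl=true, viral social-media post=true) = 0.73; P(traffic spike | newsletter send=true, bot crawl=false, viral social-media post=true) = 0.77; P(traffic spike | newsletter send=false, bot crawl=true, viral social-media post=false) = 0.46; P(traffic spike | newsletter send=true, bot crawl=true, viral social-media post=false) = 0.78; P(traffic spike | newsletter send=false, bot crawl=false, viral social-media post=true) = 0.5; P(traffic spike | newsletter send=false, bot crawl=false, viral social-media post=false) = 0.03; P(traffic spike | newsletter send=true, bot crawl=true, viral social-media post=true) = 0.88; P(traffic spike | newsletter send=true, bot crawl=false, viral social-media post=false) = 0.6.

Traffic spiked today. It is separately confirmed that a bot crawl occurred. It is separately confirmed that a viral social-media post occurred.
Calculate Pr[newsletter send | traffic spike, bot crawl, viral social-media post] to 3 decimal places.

Pr[newsletter send | traffic spike, bot crawl, viral social-media post] ≈ 0.215

P(traffic spike | bot crawl, viral social-media post) = 0.73*0.815 + 0.88*0.185 = 0.594950 + 0.162800 = 0.757750
Restricting to configurations with newsletter send present: 0.88*0.185 = 0.162800.
So P(newsletter send | traffic spike, bot crawl, viral social-media post) = 0.162800/0.757750 ≈ 0.215.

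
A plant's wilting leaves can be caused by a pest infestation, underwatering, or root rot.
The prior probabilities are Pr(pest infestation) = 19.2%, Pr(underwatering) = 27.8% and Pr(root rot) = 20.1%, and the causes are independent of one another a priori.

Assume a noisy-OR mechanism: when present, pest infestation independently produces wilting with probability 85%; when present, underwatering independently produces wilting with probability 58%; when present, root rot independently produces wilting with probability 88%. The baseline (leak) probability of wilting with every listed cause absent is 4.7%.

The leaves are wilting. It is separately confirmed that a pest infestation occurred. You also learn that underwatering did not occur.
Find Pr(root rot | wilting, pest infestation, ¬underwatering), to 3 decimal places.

Under noisy-OR, P(wilting | causes) = 1 − (1−0.047)·∏(1−qᵢ) over the active causes.
Sum P(wilting|·) weighted by the priors over both values of root rot:
  P(wilting | pest infestation, ¬underwatering) = 0.85705*0.799 + 0.982846*0.201
        = 0.684783 + 0.197552 = 0.882335
Configurations with root rot contribute 0.197552, so
  P(root rot | wilting, pest infestation, ¬underwatering) = 0.197552 / 0.882335 ≈ 0.224

Pr(root rot | wilting, pest infestation, ¬underwatering) ≈ 0.224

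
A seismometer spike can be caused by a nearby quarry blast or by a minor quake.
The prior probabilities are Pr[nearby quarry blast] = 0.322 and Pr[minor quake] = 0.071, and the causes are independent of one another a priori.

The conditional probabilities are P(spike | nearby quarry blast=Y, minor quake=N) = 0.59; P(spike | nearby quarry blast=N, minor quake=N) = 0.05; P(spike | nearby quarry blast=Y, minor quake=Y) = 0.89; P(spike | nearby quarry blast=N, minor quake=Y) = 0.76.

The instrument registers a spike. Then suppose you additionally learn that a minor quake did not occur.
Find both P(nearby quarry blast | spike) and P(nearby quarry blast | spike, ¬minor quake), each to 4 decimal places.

P(nearby quarry blast | spike) ≈ 0.7430; P(nearby quarry blast | spike, ¬minor quake) ≈ 0.8486

For the numerator, keep only nearby quarry blast=true terms: 0.176491 + 0.020347 = 0.196838
Normalizer over all consistent configurations: 0.05×0.678×0.929 + 0.76×0.678×0.071 + 0.59×0.322×0.929 + 0.89×0.322×0.071 = 0.264916
Posterior = 0.196838 / 0.264916 ≈ 0.7430

With the extra evidence:
P(spike | ¬minor quake) = 0.05·0.678 + 0.59·0.322 = 0.033900 + 0.189980 = 0.223880
Of this, 0.189980 comes from 0.59·0.322 (the nearby quarry blast=true cases).
So P(nearby quarry blast | spike, ¬minor quake) = 0.189980/0.223880 ≈ 0.8486.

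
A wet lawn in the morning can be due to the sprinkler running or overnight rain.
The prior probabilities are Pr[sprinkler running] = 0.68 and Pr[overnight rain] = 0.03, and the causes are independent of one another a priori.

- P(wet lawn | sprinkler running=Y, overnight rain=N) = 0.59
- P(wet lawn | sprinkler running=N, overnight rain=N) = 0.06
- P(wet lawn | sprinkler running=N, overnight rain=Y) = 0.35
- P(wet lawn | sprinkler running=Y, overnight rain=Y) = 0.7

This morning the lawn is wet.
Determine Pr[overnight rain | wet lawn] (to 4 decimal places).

Sum P(wet lawn|·) weighted by the priors over the 4 (sprinkler running, overnight rain) configurations:
  P(wet lawn) = 0.06*0.32*0.97 + 0.35*0.32*0.03 + 0.59*0.68*0.97 + 0.7*0.68*0.03
        = 0.018624 + 0.003360 + 0.389164 + 0.014280 = 0.425428
Keeping only the overnight rain-present terms gives 0.017640, so
  P(overnight rain | wet lawn) = 0.017640 / 0.425428 ≈ 0.0415

Pr[overnight rain | wet lawn] ≈ 0.0415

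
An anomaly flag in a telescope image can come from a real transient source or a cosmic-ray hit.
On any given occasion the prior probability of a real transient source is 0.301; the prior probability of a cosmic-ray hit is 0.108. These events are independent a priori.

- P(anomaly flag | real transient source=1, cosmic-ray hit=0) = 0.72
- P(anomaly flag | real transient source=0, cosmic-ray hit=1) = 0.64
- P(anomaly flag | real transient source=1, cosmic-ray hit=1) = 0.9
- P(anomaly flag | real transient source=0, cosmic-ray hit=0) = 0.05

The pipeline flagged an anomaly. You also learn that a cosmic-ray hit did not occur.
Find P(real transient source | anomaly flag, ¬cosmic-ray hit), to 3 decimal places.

P(anomaly flag | ¬cosmic-ray hit) = 0.05·0.699 + 0.72·0.301 = 0.034950 + 0.216720 = 0.251670
The real transient source-present share is 0.72·0.301 = 0.216720.
P(real transient source | anomaly flag, ¬cosmic-ray hit) = 0.216720 / 0.251670 ≈ 0.861

P(real transient source | anomaly flag, ¬cosmic-ray hit) ≈ 0.861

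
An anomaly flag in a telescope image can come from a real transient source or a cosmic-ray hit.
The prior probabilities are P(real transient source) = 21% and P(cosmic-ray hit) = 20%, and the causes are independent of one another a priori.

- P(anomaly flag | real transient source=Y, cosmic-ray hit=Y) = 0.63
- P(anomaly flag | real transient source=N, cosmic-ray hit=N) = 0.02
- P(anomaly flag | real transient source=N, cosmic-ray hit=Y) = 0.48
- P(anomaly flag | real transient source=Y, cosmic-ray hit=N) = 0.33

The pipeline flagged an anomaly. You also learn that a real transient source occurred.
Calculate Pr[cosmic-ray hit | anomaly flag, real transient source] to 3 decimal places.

P(anomaly flag | real transient source) = 0.33*0.8 + 0.63*0.2 = 0.264000 + 0.126000 = 0.390000
Restricting to configurations with cosmic-ray hit present: 0.63*0.2 = 0.126000.
So P(cosmic-ray hit | anomaly flag, real transient source) = 0.126000/0.390000 ≈ 0.323.

Pr[cosmic-ray hit | anomaly flag, real transient source] ≈ 0.323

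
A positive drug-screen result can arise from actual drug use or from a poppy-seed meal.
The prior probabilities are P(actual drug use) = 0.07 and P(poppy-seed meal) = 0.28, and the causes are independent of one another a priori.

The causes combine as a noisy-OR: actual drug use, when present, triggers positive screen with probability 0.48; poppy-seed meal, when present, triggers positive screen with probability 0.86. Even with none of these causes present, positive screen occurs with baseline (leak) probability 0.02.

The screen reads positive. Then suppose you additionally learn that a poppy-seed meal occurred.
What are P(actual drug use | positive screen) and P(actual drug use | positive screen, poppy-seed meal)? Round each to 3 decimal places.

Under noisy-OR, P(positive screen | causes) = 1 − (1−0.02)·∏(1−qᵢ) over the active causes.
Enumerate the 4 (actual drug use, poppy-seed meal) configurations and weight by the priors:
  P(positive screen) = 0.02*0.93*0.72 + 0.8628*0.93*0.28 + 0.4904*0.07*0.72 + 0.928656*0.07*0.28
        = 0.013392 + 0.224673 + 0.024716 + 0.018202 = 0.280983
Keeping only the actual drug use-present terms gives 0.042918, so
  P(actual drug use | positive screen) = 0.042918 / 0.280983 ≈ 0.153

Now condition on the additional information:
P(positive screen | poppy-seed meal) = 0.8628*0.93 + 0.928656*0.07 = 0.802404 + 0.065006 = 0.867410
Restricting to configurations with actual drug use present: 0.928656*0.07 = 0.065006.
Hence the posterior is 0.065006/0.867410 ≈ 0.075.

P(actual drug use | positive screen) ≈ 0.153; P(actual drug use | positive screen, poppy-seed meal) ≈ 0.075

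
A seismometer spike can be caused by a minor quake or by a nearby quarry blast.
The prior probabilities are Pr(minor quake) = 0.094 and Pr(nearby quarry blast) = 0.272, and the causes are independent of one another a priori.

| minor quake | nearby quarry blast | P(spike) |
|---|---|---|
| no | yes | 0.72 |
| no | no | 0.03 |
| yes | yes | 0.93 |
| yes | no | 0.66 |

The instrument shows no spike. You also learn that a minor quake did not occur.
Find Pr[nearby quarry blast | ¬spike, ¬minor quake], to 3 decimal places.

Weight on nearby quarry blast=true, given the evidence: 0.28·0.272 = 0.076160
The normalizing constant is 0.97·0.728 + 0.28·0.272 = 0.782320
P(nearby quarry blast | ¬spike, ¬minor quake) = 0.076160/0.782320 ≈ 0.097

Pr[nearby quarry blast | ¬spike, ¬minor quake] ≈ 0.097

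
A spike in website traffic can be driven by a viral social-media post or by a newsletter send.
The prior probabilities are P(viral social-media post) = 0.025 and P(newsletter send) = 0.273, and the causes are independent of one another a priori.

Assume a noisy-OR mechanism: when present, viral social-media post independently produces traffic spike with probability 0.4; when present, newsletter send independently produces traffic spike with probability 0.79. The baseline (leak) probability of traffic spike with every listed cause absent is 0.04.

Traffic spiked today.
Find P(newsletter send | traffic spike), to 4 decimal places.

P(newsletter send | traffic spike) ≈ 0.8584

Under noisy-OR, P(traffic spike | causes) = 1 − (1−0.04)·∏(1−qᵢ) over the active causes.
Weight on newsletter send=true, given the evidence: 0.212514 + 0.005999 = 0.218513
Normalizer over all consistent configurations: 0.04·0.975·0.727 + 0.7984·0.975·0.273 + 0.424·0.025·0.727 + 0.87904·0.025·0.273 = 0.254572
P(newsletter send | traffic spike) = 0.218513/0.254572 ≈ 0.8584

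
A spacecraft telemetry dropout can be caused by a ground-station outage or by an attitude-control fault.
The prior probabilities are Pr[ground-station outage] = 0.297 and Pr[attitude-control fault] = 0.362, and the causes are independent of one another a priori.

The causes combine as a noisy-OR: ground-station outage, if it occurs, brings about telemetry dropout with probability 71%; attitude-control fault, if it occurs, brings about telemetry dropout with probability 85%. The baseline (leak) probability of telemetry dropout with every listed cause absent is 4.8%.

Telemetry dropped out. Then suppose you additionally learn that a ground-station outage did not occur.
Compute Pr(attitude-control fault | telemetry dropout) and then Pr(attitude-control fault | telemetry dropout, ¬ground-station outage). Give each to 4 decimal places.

Under noisy-OR, P(telemetry dropout | causes) = 1 − (1−0.048)·∏(1−qᵢ) over the active causes.
Enumerate the 4 (ground-station outage, attitude-control fault) configurations and weight by the priors:
  P(telemetry dropout) = 0.048*0.703*0.638 + 0.8572*0.703*0.362 + 0.72392*0.297*0.638 + 0.958588*0.297*0.362
        = 0.021529 + 0.218145 + 0.137173 + 0.103062 = 0.479909
The terms with attitude-control fault present sum to 0.321207, so
  P(attitude-control fault | telemetry dropout) = 0.321207 / 0.479909 ≈ 0.6693

Now also conditioning on ground-station outage≠true:
For the numerator, keep only attitude-control fault=true terms: 0.8572×0.362 = 0.310306
The normalizing constant is 0.048×0.638 + 0.8572×0.362 = 0.340930
Posterior = 0.310306 / 0.340930 ≈ 0.9102

Pr(attitude-control fault | telemetry dropout) ≈ 0.6693; Pr(attitude-control fault | telemetry dropout, ¬ground-station outage) ≈ 0.9102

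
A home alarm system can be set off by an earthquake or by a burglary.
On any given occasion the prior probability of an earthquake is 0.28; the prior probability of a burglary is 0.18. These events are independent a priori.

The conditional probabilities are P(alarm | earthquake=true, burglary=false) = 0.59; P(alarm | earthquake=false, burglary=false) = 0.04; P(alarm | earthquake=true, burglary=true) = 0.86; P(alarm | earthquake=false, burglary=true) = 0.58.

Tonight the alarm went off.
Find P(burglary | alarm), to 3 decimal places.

P(burglary | alarm) ≈ 0.427

P(alarm) = 0.04×0.72×0.82 + 0.58×0.72×0.18 + 0.59×0.28×0.82 + 0.86×0.28×0.18 = 0.023616 + 0.075168 + 0.135464 + 0.043344 = 0.277592
Restricting to configurations with burglary present: 0.075168 + 0.043344 = 0.118512.
So P(burglary | alarm) = 0.118512/0.277592 ≈ 0.427.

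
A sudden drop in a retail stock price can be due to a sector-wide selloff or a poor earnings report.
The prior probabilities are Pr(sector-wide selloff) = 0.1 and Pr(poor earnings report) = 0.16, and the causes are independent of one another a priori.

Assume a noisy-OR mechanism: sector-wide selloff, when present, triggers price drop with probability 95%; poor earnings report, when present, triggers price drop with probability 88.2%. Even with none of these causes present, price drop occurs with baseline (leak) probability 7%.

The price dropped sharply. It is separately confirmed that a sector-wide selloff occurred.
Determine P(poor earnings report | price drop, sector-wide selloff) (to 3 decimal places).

P(poor earnings report | price drop, sector-wide selloff) ≈ 0.166

Under noisy-OR, P(price drop | causes) = 1 − (1−0.07)·∏(1−qᵢ) over the active causes.
For the numerator, keep only poor earnings report=true terms: 0.994513*0.16 = 0.159122
Denominator P(price drop | sector-wide selloff): 0.9535*0.84 + 0.994513*0.16 = 0.960062
P(poor earnings report | price drop, sector-wide selloff) = 0.159122/0.960062 ≈ 0.166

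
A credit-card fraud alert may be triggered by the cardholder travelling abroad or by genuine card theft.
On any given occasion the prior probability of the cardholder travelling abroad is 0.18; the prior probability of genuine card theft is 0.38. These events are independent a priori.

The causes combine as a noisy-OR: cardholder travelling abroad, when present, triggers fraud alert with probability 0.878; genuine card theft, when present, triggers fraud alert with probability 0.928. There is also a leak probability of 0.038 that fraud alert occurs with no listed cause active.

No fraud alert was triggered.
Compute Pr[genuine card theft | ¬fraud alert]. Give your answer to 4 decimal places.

Pr[genuine card theft | ¬fraud alert] ≈ 0.0423

Under noisy-OR, P(fraud alert | causes) = 1 − (1−0.038)·∏(1−qᵢ) over the active causes.
Numerator (weight on configurations with genuine card theft): 0.021583 + 0.000578 = 0.022161
Normalizer over all consistent configurations: 0.962×0.82×0.62 + 0.069264×0.82×0.38 + 0.117364×0.18×0.62 + 0.00845×0.18×0.38 = 0.524340
Posterior = 0.022161 / 0.524340 ≈ 0.0423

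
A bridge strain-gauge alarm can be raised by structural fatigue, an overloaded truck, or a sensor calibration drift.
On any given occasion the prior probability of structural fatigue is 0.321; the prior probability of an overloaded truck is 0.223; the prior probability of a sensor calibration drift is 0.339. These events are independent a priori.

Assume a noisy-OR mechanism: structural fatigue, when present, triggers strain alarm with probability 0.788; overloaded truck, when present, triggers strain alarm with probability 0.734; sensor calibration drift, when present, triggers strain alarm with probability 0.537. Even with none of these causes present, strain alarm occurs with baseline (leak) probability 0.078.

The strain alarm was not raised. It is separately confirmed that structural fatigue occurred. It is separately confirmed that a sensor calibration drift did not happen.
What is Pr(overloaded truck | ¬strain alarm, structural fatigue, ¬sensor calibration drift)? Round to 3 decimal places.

Under noisy-OR, P(strain alarm | causes) = 1 − (1−0.078)·∏(1−qᵢ) over the active causes.
P(¬strain alarm | structural fatigue, ¬sensor calibration drift) = 0.195464×0.777 + 0.051993×0.223 = 0.151876 + 0.011594 = 0.163470
The overloaded truck-present share is 0.051993×0.223 = 0.011594.
P(overloaded truck | ¬strain alarm, structural fatigue, ¬sensor calibration drift) = 0.011594 / 0.163470 ≈ 0.071

Pr(overloaded truck | ¬strain alarm, structural fatigue, ¬sensor calibration drift) ≈ 0.071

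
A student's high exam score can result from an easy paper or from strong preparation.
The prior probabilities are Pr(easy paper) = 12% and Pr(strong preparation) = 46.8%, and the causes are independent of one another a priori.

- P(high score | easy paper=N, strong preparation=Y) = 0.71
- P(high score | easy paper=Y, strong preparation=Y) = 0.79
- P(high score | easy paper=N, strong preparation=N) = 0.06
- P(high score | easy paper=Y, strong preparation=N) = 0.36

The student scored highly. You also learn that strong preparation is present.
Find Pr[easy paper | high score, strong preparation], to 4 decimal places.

Pr[easy paper | high score, strong preparation] ≈ 0.1317

Numerator (weight on configurations with easy paper): 0.79*0.12 = 0.094800
Denominator P(high score | strong preparation): 0.71*0.88 + 0.79*0.12 = 0.719600
P(easy paper | high score, strong preparation) = 0.094800/0.719600 ≈ 0.1317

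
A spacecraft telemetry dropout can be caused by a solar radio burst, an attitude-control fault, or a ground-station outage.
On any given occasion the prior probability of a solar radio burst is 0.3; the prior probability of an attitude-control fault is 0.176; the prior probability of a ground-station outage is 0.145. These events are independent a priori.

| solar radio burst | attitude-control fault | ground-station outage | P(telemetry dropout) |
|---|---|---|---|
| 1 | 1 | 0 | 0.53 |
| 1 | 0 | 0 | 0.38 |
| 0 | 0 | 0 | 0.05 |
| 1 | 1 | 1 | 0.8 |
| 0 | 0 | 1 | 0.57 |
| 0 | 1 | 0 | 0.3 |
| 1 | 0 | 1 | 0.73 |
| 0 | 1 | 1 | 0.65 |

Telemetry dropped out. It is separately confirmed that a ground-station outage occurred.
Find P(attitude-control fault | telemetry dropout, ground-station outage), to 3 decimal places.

P(attitude-control fault | telemetry dropout, ground-station outage) ≈ 0.194

For the numerator, keep only attitude-control fault=true terms: 0.080080 + 0.042240 = 0.122320
The normalizing constant is 0.57×0.7×0.824 + 0.65×0.7×0.176 + 0.73×0.3×0.824 + 0.8×0.3×0.176 = 0.631552
Posterior = 0.122320 / 0.631552 ≈ 0.194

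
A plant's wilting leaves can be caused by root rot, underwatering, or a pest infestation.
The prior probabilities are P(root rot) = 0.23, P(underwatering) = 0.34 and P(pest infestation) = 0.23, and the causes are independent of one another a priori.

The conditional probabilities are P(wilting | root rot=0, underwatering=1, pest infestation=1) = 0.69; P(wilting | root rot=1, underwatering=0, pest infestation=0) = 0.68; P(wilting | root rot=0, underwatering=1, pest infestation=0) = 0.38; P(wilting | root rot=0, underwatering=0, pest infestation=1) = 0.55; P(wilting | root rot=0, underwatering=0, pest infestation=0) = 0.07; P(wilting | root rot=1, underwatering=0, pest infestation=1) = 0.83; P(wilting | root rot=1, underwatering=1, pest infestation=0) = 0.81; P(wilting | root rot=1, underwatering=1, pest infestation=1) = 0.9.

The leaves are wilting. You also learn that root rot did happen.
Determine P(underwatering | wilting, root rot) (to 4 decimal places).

Enumerate the 4 (underwatering, pest infestation) configurations and weight by the priors:
  P(wilting | root rot) = 0.68*0.66*0.77 + 0.83*0.66*0.23 + 0.81*0.34*0.77 + 0.9*0.34*0.23
        = 0.345576 + 0.125994 + 0.212058 + 0.070380 = 0.754008
The terms with underwatering present sum to 0.282438, so
  P(underwatering | wilting, root rot) = 0.282438 / 0.754008 ≈ 0.3746

P(underwatering | wilting, root rot) ≈ 0.3746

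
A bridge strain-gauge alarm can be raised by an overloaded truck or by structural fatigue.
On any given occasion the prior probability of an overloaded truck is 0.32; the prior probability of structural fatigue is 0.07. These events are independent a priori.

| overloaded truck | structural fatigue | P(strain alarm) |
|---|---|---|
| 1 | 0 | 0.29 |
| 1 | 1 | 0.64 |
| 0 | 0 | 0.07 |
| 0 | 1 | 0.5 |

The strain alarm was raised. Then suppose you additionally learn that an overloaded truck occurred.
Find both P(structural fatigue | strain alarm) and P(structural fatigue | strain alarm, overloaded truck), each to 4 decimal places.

P(structural fatigue | strain alarm) ≈ 0.2260; P(structural fatigue | strain alarm, overloaded truck) ≈ 0.1424

For the numerator, keep only structural fatigue=true terms: 0.023800 + 0.014336 = 0.038136
Denominator P(strain alarm): 0.07·0.68·0.93 + 0.5·0.68·0.07 + 0.29·0.32·0.93 + 0.64·0.32·0.07 = 0.168708
P(structural fatigue | strain alarm) = 0.038136/0.168708 ≈ 0.2260

Now also conditioning on overloaded truck=true:
P(strain alarm | overloaded truck) = 0.29*0.93 + 0.64*0.07 = 0.269700 + 0.044800 = 0.314500
The structural fatigue-present share is 0.64*0.07 = 0.044800.
So P(structural fatigue | strain alarm, overloaded truck) = 0.044800/0.314500 ≈ 0.1424.
Conditioning on overloaded truck lowers the posterior on structural fatigue: the classic explaining-away effect in a common-effect structure.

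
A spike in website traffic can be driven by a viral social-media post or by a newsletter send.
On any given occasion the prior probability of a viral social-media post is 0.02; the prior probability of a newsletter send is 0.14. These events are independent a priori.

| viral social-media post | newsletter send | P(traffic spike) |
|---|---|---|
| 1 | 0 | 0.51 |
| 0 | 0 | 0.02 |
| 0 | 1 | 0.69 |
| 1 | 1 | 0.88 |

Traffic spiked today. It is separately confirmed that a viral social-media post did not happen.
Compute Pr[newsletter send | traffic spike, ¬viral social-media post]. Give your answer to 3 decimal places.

Pr[newsletter send | traffic spike, ¬viral social-media post] ≈ 0.849

P(traffic spike | ¬viral social-media post) = 0.02*0.86 + 0.69*0.14 = 0.017200 + 0.096600 = 0.113800
Restricting to configurations with newsletter send present: 0.69*0.14 = 0.096600.
Hence the posterior is 0.096600/0.113800 ≈ 0.849.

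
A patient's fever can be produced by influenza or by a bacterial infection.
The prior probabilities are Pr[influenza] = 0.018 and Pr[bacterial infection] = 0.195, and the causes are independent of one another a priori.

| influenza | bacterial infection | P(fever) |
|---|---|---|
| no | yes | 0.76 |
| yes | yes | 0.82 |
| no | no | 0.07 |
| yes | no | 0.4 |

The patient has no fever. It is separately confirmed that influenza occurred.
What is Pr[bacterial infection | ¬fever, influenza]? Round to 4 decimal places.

Sum P(¬fever|·) weighted by the priors over both values of bacterial infection:
  P(¬fever | influenza) = 0.6*0.805 + 0.18*0.195
        = 0.483000 + 0.035100 = 0.518100
Keeping only the bacterial infection-present terms gives 0.035100, so
  P(bacterial infection | ¬fever, influenza) = 0.035100 / 0.518100 ≈ 0.0677

Pr[bacterial infection | ¬fever, influenza] ≈ 0.0677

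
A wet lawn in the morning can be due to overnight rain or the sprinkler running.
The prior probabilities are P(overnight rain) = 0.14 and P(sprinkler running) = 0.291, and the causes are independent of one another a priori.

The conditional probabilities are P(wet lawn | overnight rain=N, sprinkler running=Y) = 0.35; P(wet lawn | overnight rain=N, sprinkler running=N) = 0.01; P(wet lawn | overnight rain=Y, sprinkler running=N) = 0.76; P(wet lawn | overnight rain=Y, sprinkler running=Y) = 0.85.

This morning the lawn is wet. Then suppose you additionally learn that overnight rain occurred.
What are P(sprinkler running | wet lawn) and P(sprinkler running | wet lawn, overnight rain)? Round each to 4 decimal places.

P(sprinkler running | wet lawn) ≈ 0.5998; P(sprinkler running | wet lawn, overnight rain) ≈ 0.3146

Sum P(wet lawn|·) weighted by the priors over the 4 (overnight rain, sprinkler running) configurations:
  P(wet lawn) = 0.01·0.86·0.709 + 0.35·0.86·0.291 + 0.76·0.14·0.709 + 0.85·0.14·0.291
        = 0.006097 + 0.087591 + 0.075438 + 0.034629 = 0.203755
Keeping only the sprinkler running-present terms gives 0.122220, so
  P(sprinkler running | wet lawn) = 0.122220 / 0.203755 ≈ 0.5998

Now also conditioning on overnight rain=true:
Weight on sprinkler running=true, given the evidence: 0.85×0.291 = 0.247350
The normalizing constant is 0.76×0.709 + 0.85×0.291 = 0.786190
P(sprinkler running | wet lawn, overnight rain) = 0.247350/0.786190 ≈ 0.3146
Conditioning on overnight rain lowers the posterior on sprinkler running: the classic explaining-away effect in a common-effect structure.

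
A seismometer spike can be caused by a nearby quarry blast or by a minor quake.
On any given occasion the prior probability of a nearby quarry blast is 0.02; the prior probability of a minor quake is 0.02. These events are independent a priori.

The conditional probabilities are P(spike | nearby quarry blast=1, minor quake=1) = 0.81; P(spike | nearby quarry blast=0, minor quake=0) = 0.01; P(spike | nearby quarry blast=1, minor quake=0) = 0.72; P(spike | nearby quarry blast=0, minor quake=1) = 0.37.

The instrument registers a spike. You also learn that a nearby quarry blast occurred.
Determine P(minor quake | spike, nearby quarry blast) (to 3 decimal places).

P(minor quake | spike, nearby quarry blast) ≈ 0.022

Sum P(spike|·) weighted by the priors over both values of minor quake:
  P(spike | nearby quarry blast) = 0.72×0.98 + 0.81×0.02
        = 0.705600 + 0.016200 = 0.721800
Configurations with minor quake contribute 0.016200, so
  P(minor quake | spike, nearby quarry blast) = 0.016200 / 0.721800 ≈ 0.022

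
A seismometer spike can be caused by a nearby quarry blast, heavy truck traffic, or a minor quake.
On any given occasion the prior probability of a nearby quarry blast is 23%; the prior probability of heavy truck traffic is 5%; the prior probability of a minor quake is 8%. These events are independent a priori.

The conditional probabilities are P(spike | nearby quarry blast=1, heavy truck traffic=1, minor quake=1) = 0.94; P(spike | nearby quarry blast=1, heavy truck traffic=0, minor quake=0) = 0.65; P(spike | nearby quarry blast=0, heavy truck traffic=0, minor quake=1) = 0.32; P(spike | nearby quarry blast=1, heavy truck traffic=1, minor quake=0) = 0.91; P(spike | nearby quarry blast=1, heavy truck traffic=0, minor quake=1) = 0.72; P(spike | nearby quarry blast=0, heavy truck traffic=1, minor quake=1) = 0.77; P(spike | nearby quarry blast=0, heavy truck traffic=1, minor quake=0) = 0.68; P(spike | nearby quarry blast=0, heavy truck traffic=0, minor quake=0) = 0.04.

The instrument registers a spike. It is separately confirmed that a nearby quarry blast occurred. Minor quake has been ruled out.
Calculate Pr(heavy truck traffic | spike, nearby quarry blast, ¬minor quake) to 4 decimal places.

P(spike | nearby quarry blast, ¬minor quake) = 0.65×0.95 + 0.91×0.05 = 0.617500 + 0.045500 = 0.663000
The heavy truck traffic-present share is 0.91×0.05 = 0.045500.
Hence the posterior is 0.045500/0.663000 ≈ 0.0686.

Pr(heavy truck traffic | spike, nearby quarry blast, ¬minor quake) ≈ 0.0686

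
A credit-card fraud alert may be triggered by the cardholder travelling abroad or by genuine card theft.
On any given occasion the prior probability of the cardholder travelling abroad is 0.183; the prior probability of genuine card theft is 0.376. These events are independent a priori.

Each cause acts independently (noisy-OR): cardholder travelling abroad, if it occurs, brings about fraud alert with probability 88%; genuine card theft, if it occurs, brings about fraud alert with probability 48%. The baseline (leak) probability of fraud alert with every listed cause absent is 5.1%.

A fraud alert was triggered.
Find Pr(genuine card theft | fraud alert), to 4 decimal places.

Pr(genuine card theft | fraud alert) ≈ 0.6340

Under noisy-OR, P(fraud alert | causes) = 1 − (1−0.051)·∏(1−qᵢ) over the active causes.
By total probability over the 4 (cardholder travelling abroad, genuine card theft) configurations:
  P(fraud alert) = 0.051*0.817*0.624 + 0.50652*0.817*0.376 + 0.88612*0.183*0.624 + 0.940782*0.183*0.376
        = 0.026000 + 0.155599 + 0.101188 + 0.064733 = 0.347520
Configurations with genuine card theft contribute 0.220332, so
  P(genuine card theft | fraud alert) = 0.220332 / 0.347520 ≈ 0.6340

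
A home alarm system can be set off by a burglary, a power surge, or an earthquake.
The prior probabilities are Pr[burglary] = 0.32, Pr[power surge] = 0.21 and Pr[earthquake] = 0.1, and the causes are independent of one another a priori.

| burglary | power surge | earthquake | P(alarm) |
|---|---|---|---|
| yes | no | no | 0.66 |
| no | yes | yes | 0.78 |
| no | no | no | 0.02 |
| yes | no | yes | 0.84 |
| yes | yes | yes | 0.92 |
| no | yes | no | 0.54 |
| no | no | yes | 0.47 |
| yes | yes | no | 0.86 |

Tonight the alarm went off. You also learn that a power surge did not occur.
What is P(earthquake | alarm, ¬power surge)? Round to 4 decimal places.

Numerator (weight on configurations with earthquake): 0.031960 + 0.026880 = 0.058840
Normalizer over all consistent configurations: 0.02*0.68*0.9 + 0.47*0.68*0.1 + 0.66*0.32*0.9 + 0.84*0.32*0.1 = 0.261160
P(earthquake | alarm, ¬power surge) = 0.058840/0.261160 ≈ 0.2253

P(earthquake | alarm, ¬power surge) ≈ 0.2253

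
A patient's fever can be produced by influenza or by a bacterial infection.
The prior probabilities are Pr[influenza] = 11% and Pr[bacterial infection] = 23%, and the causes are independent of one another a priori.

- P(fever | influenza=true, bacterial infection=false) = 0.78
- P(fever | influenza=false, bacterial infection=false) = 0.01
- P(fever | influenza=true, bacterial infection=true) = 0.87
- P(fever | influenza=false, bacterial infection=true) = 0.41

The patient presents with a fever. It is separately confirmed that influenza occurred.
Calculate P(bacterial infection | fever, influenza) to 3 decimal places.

Weight on bacterial infection=true, given the evidence: 0.87*0.23 = 0.200100
The normalizing constant is 0.78*0.77 + 0.87*0.23 = 0.800700
Posterior = 0.200100 / 0.800700 ≈ 0.250

P(bacterial infection | fever, influenza) ≈ 0.250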